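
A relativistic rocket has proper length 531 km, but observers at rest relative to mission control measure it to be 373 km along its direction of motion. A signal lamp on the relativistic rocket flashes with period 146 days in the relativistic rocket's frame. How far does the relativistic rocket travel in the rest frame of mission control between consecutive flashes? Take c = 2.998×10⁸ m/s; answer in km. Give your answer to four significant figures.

3.832×10^12 km

γ = L₀/L = 531/373 = 1.42359.
β = √(1 − 1/γ²) = 0.71173. Lab-frame period = γτ = 1.42359×146 days = 207.84 days. Distance = βc × γτ = 0.71173 × 2.998×10⁸ m/s × 17957376 s = 3.8317×10^15 m = 3.832×10^12 km.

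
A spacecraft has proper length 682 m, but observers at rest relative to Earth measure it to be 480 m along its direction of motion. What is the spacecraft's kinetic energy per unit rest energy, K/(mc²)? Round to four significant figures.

0.4208

γ = L₀/L = 682/480 = 1.42083.
K/(mc²) = γ − 1 = 1.42083 − 1 = 0.4208.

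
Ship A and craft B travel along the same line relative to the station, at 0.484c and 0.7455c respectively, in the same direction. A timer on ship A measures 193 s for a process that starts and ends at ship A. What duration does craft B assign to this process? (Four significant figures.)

211.5 s

Speed of ship A in craft B's frame: u = (v_A − v_B)/(1 − v_A v_B/c²) = (0.484 − 0.7455)/(1 − 0.484×0.7455) = −0.2615/0.639178 = −0.40912; |u| = 0.40912c.
γ for this relative speed: γ = 1/√(1 − 0.167379) = 1.0959.
The clock on ship A records proper time, so craft B measures Δt = γΔτ = 1.0959 × 193 = 211.5 s.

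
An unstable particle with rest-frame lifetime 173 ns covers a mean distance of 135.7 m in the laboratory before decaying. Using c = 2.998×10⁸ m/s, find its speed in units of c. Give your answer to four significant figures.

d = βγcτ ⇒ βγ = d/(cτ) = 135.7 m / (51.8654 m) = 2.6164.
β = (βγ)/√(1+(βγ)²) = 2.6164/√7.84555 = 0.9341.

0.9341c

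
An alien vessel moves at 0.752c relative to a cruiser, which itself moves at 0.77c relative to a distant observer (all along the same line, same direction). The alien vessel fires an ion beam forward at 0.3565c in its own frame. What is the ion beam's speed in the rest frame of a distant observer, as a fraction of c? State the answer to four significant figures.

0.9827c

First combine the ion beam and alien vessel (S''→S'): u₁ = (0.3565 + 0.752)/(1 + 0.3565×0.752) = 1.1085/1.268088 = 0.87415.
Then combine with the cruiser (S'→S): u = (0.87415 + 0.77)/(1 + 0.87415×0.77) = 1.64415/1.6730955 = 0.9827.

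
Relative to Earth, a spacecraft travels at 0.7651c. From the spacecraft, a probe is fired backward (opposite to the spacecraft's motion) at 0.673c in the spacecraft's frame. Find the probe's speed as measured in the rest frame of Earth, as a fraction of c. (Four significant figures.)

Relativistic velocity addition: u = (u' + v)/(1 + u'v/c²), with u' = −0.673c and v = 0.7651c.
Numerator: −0.673 + 0.7651 = 0.0921. Denominator: 1 + (−0.673)(0.7651) = 0.4850877.
u = 0.0921/0.4850877 = 0.18986, so the speed is 0.1899c.

0.1899c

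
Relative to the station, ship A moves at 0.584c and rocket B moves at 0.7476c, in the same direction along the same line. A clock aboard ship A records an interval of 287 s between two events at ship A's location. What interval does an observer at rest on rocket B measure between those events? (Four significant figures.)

299.9 s

Speed of ship A in rocket B's frame: u = (v_A − v_B)/(1 − v_A v_B/c²) = (0.584 − 0.7476)/(1 − 0.584×0.7476) = −0.1636/0.5634016 = −0.29038; |u| = 0.29038c.
γ for this relative speed: γ = 1/√(1 − 0.0843205) = 1.045.
Ship A's interval is proper; time dilation gives Δt_B = γΔτ = 1.045 × 287 s = 299.9 s.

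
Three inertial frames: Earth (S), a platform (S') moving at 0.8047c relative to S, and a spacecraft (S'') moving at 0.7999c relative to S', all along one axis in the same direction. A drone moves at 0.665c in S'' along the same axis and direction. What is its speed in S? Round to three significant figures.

Compose velocities in two stages. Stage 1 (into S'): u₁ = (0.665+0.7999)/(1+0.665×0.7999) = 0.95624.
Stage 2 (into S): u = (0.95624+0.8047)/(1+0.95624×0.8047) = 0.99517, so the speed is 0.995c.

0.995c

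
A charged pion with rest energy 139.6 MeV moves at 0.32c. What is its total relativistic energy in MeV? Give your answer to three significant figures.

147 MeV

γ = 1/√(1 − β²) = 1/√(1 − 0.1024) = 1/√0.8976 = 1/0.947418 = 1.0555.
Total energy: E = γmc² = 1.0555 × 139.6 MeV = 147 MeV.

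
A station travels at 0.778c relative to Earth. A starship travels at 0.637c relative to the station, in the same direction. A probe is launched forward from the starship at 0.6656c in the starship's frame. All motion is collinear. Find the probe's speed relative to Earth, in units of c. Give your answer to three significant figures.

0.989c

Apply u = (u'+v)/(1+u'v) twice. Probe in the station frame: (0.6656+0.637)/(1+0.6656·0.637) = 1.3026/1.4239872 = 0.91476c.
That velocity, transformed to the rest frame of Earth: (0.91476+0.778)/(1+0.91476·0.778) = 1.69276/1.71168328 = 0.98894c.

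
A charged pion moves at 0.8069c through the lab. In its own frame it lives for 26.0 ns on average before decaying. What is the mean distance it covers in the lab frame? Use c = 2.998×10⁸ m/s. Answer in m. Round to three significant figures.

With β = 0.8069, γ = 1/√(1 − 0.8069²) = 1/√0.34891239 = 1.6929.
Lab-frame lifetime: Δt = γτ = 1.6929 × 26.0 ns = 44.015 ns.
Distance: d = vΔt = 0.8069 × 2.998×10⁸ m/s × 4.4015×10^-8 s = 10.6 m.

10.6 m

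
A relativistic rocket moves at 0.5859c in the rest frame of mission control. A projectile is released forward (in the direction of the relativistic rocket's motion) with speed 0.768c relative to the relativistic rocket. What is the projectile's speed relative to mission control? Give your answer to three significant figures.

0.934c

In units of c, u = (u' + v)/(1 + u'v) with u' = 0.768 and v = 0.5859.
Numerator: 0.768 + 0.5859 = 1.3539. Denominator: 1 + (0.768)(0.5859) = 1.4499712.
u = 1.3539/1.4499712 = 0.93374, so the speed is 0.934c.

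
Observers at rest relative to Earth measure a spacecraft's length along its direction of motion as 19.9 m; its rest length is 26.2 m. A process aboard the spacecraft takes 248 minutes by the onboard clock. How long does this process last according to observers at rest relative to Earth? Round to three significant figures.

327 minutes

From L = L₀/γ: γ = 26.2/19.9 = 1.31658.
Δt = γΔτ = 1.31658 × 248 = 327 minutes.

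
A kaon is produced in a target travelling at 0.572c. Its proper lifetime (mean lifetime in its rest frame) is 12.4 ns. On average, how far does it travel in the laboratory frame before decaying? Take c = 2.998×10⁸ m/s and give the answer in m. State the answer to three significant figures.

With β = 0.572, γ = 1/√(1 − 0.572²) = 1/√0.672816 = 1.2191.
Lab-frame lifetime: Δt = γτ = 1.2191 × 12.4 ns = 15.117 ns.
Distance: d = vΔt = 0.572 × 2.998×10⁸ m/s × 1.5117×10^-8 s = 2.59 m.

2.59 m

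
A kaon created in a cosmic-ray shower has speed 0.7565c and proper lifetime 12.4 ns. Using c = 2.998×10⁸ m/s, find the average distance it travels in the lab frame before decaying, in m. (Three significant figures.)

4.30 m

β² = 0.57229225, so γ = 1/√0.42770775 = 1.5291.
Lab-frame lifetime: Δt = γτ = 1.5291 × 12.4 ns = 18.961 ns.
Distance: d = vΔt = 0.7565 × 2.998×10⁸ m/s × 1.8961×10^-8 s = 4.30 m.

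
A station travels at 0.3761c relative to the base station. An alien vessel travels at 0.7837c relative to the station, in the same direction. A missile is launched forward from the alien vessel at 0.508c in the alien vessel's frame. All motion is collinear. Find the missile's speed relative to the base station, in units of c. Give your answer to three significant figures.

First combine the missile and alien vessel (S''→S'): u₁ = (0.508 + 0.7837)/(1 + 0.508×0.7837) = 1.2917/1.3981196 = 0.92388.
Then combine with the station (S'→S): u = (0.92388 + 0.3761)/(1 + 0.92388×0.3761) = 1.29998/1.347471268 = 0.96476.

0.965c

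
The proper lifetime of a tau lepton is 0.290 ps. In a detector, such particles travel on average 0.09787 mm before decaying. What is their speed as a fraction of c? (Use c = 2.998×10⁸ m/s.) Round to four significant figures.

0.7476c

Lab distance = (lab lifetime)·v = γτ·βc, so βγ = d/(cτ) = 9.787×10^-5/(2.998×10⁸ × 2.900×10^-13) = 1.1257.
With βγ = 1.1257: γ² = 1 + (βγ)² = 2.2672, and β = (βγ)/γ = 1.1257/1.50572 = 0.7476.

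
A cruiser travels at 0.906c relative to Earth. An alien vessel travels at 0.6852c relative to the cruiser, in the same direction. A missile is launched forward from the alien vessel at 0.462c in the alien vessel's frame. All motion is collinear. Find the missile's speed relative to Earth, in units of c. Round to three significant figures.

0.993c

First combine the missile and alien vessel (S''→S'): u₁ = (0.462 + 0.6852)/(1 + 0.462×0.6852) = 1.1472/1.3165624 = 0.87136.
Then combine with the cruiser (S'→S): u = (0.87136 + 0.906)/(1 + 0.87136×0.906) = 1.77736/1.78945216 = 0.99324.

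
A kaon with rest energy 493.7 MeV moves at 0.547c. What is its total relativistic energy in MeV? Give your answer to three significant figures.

590 MeV

Lorentz factor: γ = (1 − 0.299209)^(−1/2) = 1.1946.
Total energy: E = γmc² = 1.1946 × 493.7 MeV = 590 MeV.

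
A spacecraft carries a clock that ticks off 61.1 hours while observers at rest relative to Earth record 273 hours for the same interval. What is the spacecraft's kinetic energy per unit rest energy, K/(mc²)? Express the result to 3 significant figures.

3.47

From Δt = γΔτ: γ = 273/61.1 = 4.46809.
K/(mc²) = γ − 1 = 4.46809 − 1 = 3.47.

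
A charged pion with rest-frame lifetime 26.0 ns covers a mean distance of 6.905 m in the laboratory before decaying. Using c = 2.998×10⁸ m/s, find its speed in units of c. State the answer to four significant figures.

0.6631c

Let x = d/(cτ) = 6.905 m / (2.998×10⁸ m/s × 2.600×10^-8 s) = 0.88585. Since d = βγcτ, x = βγ = β/√(1−β²).
Solving: β² = x²/(1+x²) = 0.78473/1.78473 = 0.439691, so β = 0.6631.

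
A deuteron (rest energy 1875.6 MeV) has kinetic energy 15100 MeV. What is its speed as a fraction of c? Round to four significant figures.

0.9939c

γ = 1 + K/(mc²) = 1 + 15100/1875.6 = 9.0508.
β = √(1 − 1/γ²) = √(1 − 0.0122075) = √0.9877925 = 0.9939.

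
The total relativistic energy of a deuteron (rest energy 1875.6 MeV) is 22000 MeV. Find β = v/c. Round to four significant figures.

0.9964

Total energy E = γmc² gives γ = 22000/1875.6 = 11.73.
Hence β = √(1 − 1/γ²) = √(1 − 0.00726782) = √0.99273218 = 0.9964.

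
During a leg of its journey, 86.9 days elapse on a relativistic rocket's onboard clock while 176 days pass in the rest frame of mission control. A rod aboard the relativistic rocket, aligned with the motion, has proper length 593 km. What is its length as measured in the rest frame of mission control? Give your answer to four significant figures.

The time-dilation ratio gives γ = 176/86.9 = 2.02532.
L = L₀/γ = 593/2.02532 = 292.8 km.

292.8 km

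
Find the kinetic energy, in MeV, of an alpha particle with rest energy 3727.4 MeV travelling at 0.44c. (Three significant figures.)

γ = 1/√(1 − β²) = 1/√(1 − 0.1936) = 1/√0.8064 = 1/0.897998 = 1.11359.
Kinetic energy: K = (γ − 1)mc² = (1.11359 − 1) × 3727.4 MeV = 0.11359 × 3727.4 = 423 MeV.

423 MeV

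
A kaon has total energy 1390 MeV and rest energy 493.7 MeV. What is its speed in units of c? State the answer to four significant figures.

0.9348c

Total energy E = γmc² gives γ = 1390/493.7 = 2.8155.
Hence β = √(1 − 1/γ²) = √(1 − 0.12615) = √0.87385 = 0.9348.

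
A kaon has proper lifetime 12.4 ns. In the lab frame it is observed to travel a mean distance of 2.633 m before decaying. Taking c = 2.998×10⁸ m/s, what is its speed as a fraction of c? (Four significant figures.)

0.5780c

Lab distance = (lab lifetime)·v = γτ·βc, so βγ = d/(cτ) = 2.633/(2.998×10⁸ × 1.240×10^-8) = 0.70827.
With βγ = 0.70827: γ² = 1 + (βγ)² = 1.501646, and β = (βγ)/γ = 0.70827/1.22542 = 0.5780.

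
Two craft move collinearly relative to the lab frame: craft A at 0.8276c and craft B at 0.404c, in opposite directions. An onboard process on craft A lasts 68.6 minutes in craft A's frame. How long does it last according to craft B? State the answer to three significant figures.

178 minutes

Transform craft A's velocity into craft B's frame: (0.8276 + 0.404)/(1 + 0.8276·0.404) = 1.2316/1.3343504, so the relative speed is 0.923c.
At |u| = 0.923c, γ = (1 − 0.851929)^(−1/2) = 2.5988.
The clock on craft A records proper time, so craft B measures Δt = γΔτ = 2.5988 × 68.6 = 178 minutes.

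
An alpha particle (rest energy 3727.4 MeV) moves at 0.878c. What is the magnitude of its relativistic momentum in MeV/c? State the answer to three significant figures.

6840 MeV/c

With β = 0.878, γ = 1/√(1 − 0.878²) = 1/√0.229116 = 2.0892.
Momentum: p = γβ·mc = 2.0892 × 0.878 × 3727.4 MeV/c = 6840 MeV/c.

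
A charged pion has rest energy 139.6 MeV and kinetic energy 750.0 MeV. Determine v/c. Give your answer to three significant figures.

γ = 1 + K/(mc²) = 1 + 750.0/139.6 = 6.3725.
β = √(1 − 1/γ²) = √(1 − 0.0246252) = √0.9753748 = 0.988.

0.988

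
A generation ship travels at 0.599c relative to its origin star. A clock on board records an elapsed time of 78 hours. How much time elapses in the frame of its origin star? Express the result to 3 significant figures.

97.4 hours

Lorentz factor: γ = (1 − 0.358801)^(−1/2) = 1.2488.
Time dilation: Δt = γ·Δτ = 1.2488 × 78 = 97.4 hours.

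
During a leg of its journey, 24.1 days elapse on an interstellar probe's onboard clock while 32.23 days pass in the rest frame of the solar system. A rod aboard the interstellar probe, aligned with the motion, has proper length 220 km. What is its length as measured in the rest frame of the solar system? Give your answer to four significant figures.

164.5 km

The time-dilation ratio gives γ = 32.23/24.1 = 1.33734.
The rod contracts by the same γ: 220 km / 1.33734 = 164.5 km.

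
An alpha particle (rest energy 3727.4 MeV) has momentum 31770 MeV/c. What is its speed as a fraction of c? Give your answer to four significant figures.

pc/(mc²) = 31770/3727.4 = 8.5234 = βγ = β/√(1−β²).
So β² = x²/(1 + x²) with x = 8.5234: x² = 72.6483, β² = 72.6483/73.6483 = 0.986422, β = 0.9932.

0.9932c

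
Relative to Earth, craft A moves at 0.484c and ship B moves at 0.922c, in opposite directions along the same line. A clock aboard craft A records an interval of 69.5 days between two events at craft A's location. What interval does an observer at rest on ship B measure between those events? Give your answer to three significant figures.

297 days

Transform craft A's velocity into ship B's frame: (0.484 + 0.922)/(1 + 0.484·0.922) = 1.406/1.446248, so the relative speed is 0.97217c.
At |u| = 0.97217c, γ = (1 − 0.945115)^(−1/2) = 4.2685.
Craft A's interval is proper; time dilation gives Δt_B = γΔτ = 4.2685 × 69.5 days = 297 days.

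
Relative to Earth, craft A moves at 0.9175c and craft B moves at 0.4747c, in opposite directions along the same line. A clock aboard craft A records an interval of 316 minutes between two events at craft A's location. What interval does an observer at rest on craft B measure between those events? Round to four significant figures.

1296 minutes

Transform craft A's velocity into craft B's frame: (0.9175 + 0.4747)/(1 + 0.9175·0.4747) = 1.3922/1.43553725, so the relative speed is 0.96981c.
At |u| = 0.96981c, γ = (1 − 0.940531)^(−1/2) = 4.1007.
Craft A's interval is proper; time dilation gives Δt_B = γΔτ = 4.1007 × 316 minutes = 1296 minutes.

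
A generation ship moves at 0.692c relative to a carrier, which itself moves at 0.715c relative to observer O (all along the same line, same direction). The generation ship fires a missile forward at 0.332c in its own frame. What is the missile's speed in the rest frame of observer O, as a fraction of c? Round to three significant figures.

Apply u = (u'+v)/(1+u'v) twice. Missile in the carrier frame: (0.332+0.692)/(1+0.332·0.692) = 1.024/1.229744 = 0.83269c.
That velocity, transformed to the rest frame of observer O: (0.83269+0.715)/(1+0.83269·0.715) = 1.54769/1.59537335 = 0.97011c.

0.970c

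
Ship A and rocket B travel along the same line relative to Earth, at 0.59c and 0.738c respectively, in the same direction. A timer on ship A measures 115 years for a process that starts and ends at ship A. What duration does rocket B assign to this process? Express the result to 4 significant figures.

119.2 years

The velocity of ship A relative to rocket B is (0.59 − 0.738)c / (1 − 0.59×0.738) = −0.26214c; relative speed 0.26214c.
γ for this relative speed: γ = 1/√(1 − 0.0687174) = 1.0362.
Ship A's interval is proper; time dilation gives Δt_B = γΔτ = 1.0362 × 115 years = 119.2 years.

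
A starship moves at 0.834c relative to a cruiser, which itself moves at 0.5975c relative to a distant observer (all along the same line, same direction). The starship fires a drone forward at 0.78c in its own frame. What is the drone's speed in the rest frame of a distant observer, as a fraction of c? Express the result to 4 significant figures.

Apply u = (u'+v)/(1+u'v) twice. Drone in the cruiser frame: (0.78+0.834)/(1+0.78·0.834) = 1.614/1.65052 = 0.97787c.
That velocity, transformed to the rest frame of a distant observer: (0.97787+0.5975)/(1+0.97787·0.5975) = 1.57537/1.584277325 = 0.99438c.

0.9944c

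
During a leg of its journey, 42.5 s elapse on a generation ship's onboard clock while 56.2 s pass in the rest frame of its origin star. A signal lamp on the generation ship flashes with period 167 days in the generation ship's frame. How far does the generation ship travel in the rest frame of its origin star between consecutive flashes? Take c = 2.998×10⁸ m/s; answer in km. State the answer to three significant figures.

3.74×10^12 km

γ = Δt/Δτ = 56.2/42.5 = 1.32235.
β = √(1 − 1/γ²) = 0.65431. Lab-frame period = γτ = 1.32235×167 days = 220.83 days. Distance = βc × γτ = 0.65431 × 2.998×10⁸ m/s × 19079712 s = 3.7427×10^15 m = 3.74×10^12 km.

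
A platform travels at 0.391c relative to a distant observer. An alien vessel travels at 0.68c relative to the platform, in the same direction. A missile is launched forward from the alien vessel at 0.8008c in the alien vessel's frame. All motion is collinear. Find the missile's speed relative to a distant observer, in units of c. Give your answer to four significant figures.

0.9817c

First combine the missile and alien vessel (S''→S'): u₁ = (0.8008 + 0.68)/(1 + 0.8008×0.68) = 1.4808/1.544544 = 0.95873.
Then combine with the platform (S'→S): u = (0.95873 + 0.391)/(1 + 0.95873×0.391) = 1.34973/1.37486343 = 0.98172.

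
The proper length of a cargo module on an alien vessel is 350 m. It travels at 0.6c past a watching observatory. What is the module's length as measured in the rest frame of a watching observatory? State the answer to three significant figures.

280 m

β² = 0.36, so γ = 1/√0.64 = 1.25.
Along the direction of motion the measured length is L₀/γ = 350/1.25 = 280 m.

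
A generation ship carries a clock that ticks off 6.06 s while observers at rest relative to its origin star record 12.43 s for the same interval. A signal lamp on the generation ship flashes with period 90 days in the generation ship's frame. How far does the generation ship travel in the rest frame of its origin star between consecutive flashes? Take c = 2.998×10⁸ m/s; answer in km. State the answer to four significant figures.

4.175×10^12 km

γ = Δt/Δτ = 12.43/6.06 = 2.05116.
β = √(1 − 1/γ²) = 0.87311. Lab-frame period = γτ = 2.05116×90 days = 184.6 days. Distance = βc × γτ = 0.87311 × 2.998×10⁸ m/s × 15949440 s = 4.1749×10^15 m = 4.175×10^12 km.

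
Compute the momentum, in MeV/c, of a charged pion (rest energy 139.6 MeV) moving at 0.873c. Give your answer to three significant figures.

With β = 0.873, γ = 1/√(1 − 0.873²) = 1/√0.237871 = 2.0504.
Momentum: p = γβ·mc = 2.0504 × 0.873 × 139.6 MeV/c = 250 MeV/c.

250 MeV/c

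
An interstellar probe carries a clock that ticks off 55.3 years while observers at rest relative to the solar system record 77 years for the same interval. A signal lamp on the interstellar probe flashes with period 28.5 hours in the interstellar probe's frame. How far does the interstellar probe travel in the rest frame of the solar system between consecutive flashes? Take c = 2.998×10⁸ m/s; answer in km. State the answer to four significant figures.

2.980×10^10 km

From Δt = γΔτ: γ = 77/55.3 = 1.39241.
β = √(1 − 1/γ²) = 0.69586. Lab-frame period = γτ = 1.39241×28.5 hours = 39.684 hours. Distance = βc × γτ = 0.69586 × 2.998×10⁸ m/s × 142862.4 s = 2.9804×10^13 m = 2.980×10^10 km.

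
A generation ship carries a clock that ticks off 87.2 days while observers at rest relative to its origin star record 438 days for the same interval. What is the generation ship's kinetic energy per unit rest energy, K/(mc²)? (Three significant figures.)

From Δt = γΔτ: γ = 438/87.2 = 5.02294.
K/(mc²) = γ − 1 = 5.02294 − 1 = 4.02.

4.02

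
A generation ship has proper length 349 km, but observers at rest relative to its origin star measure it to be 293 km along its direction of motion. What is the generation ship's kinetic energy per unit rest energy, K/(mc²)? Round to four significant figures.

0.1911

From L = L₀/γ: γ = 349/293 = 1.19113.
Since K = (γ−1)mc², K/(mc²) = 1.19113 − 1 = 0.1911.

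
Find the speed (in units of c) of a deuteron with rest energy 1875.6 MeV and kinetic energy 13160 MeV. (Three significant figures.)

K = (γ−1)mc², so γ = 1 + 13160/1875.6 = 8.0164.
Then v/c = √(1 − γ⁻²) = √(1 − 0.0155611) = √0.9844389 = 0.992.

0.992c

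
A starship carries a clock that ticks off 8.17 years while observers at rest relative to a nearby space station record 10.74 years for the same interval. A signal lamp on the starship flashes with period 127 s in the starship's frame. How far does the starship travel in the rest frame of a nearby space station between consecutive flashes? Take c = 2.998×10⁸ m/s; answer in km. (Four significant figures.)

From Δt = γΔτ: γ = 10.74/8.17 = 1.31457.
β = √(1 − 1/γ²) = 0.6491. Lab-frame period = γτ = 1.31457×127 s = 166.95 s. Distance = βc × γτ = 0.6491 × 2.998×10⁸ m/s × 166.95 s = 3.2489×10^10 m = 3.249×10^7 km.

3.249×10^7 km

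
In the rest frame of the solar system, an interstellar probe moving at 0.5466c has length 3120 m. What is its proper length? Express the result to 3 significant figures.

3730 m

γ = 1/√(1 − β²) = 1/√(1 − 0.29877156) = 1/√0.70122844 = 1/0.837394 = 1.1942.
Proper length: L₀ = γ·L = 1.1942 × 3120 = 3730 m.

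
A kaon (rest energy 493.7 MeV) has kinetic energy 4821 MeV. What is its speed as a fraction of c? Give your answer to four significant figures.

0.9957c

K = (γ−1)mc², so γ = 1 + 4821/493.7 = 10.765.
Then v/c = √(1 − γ⁻²) = √(1 − 0.00862923) = √0.99137077 = 0.9957.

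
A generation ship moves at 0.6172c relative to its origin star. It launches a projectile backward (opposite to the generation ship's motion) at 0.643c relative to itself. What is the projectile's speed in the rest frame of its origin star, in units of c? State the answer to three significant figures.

In units of c, u = (u' + v)/(1 + u'v) with u' = −0.643 and v = 0.6172.
Numerator: −0.643 + 0.6172 = −0.0258. Denominator: 1 + (−0.643)(0.6172) = 0.6031404.
u = −0.0258/0.6031404 = −0.042776, so the speed is 0.0428c.

0.0428c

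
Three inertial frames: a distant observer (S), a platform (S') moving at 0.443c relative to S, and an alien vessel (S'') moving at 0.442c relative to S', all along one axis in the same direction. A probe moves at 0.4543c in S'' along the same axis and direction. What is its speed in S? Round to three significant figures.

0.894c

Compose velocities in two stages. Stage 1 (into S'): u₁ = (0.4543+0.442)/(1+0.4543×0.442) = 0.74642.
Stage 2 (into S): u = (0.74642+0.443)/(1+0.74642×0.443) = 0.89385, so the speed is 0.894c.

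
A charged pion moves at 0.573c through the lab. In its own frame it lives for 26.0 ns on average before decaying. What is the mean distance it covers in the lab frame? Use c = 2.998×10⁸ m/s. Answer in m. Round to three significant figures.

5.45 m

γ = 1/√(1 − β²) = 1/√(1 − 0.328329) = 1/√0.671671 = 1/0.819555 = 1.2202.
Lab-frame lifetime: Δt = γτ = 1.2202 × 26.0 ns = 31.725 ns.
Distance: d = vΔt = 0.573 × 2.998×10⁸ m/s × 3.1725×10^-8 s = 5.45 m.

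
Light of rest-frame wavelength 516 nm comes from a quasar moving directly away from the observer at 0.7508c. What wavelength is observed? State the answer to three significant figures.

Relativistic Doppler for wavelength: λ_obs = λ_src · √((1+β)/(1−β)).
With β = 0.7508: factor = √(1.7508/0.2492) = 2.6506.
λ_obs = 516 × 2.6506 = 1370 nm.

1370 nm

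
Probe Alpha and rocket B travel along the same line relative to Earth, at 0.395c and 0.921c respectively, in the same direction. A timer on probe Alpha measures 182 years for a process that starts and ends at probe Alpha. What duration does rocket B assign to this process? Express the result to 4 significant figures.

The velocity of probe Alpha relative to rocket B is (0.395 − 0.921)c / (1 − 0.395×0.921) = −0.82678c; relative speed 0.82678c.
At |u| = 0.82678c, γ = (1 − 0.683565)^(−1/2) = 1.7777.
The clock on probe Alpha records proper time, so rocket B measures Δt = γΔτ = 1.7777 × 182 = 323.5 years.

323.5 years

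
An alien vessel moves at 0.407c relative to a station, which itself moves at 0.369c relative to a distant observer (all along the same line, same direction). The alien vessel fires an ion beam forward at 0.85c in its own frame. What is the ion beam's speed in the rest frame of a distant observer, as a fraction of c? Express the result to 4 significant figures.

0.9690c

Apply u = (u'+v)/(1+u'v) twice. Ion beam in the station frame: (0.85+0.407)/(1+0.85·0.407) = 1.257/1.34595 = 0.93391c.
That velocity, transformed to the rest frame of a distant observer: (0.93391+0.369)/(1+0.93391·0.369) = 1.30291/1.34461279 = 0.96899c.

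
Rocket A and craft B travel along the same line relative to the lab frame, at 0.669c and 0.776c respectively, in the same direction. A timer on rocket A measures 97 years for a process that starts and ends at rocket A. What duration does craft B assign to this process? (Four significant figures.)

99.49 years

Speed of rocket A in craft B's frame: u = (v_A − v_B)/(1 − v_A v_B/c²) = (0.669 − 0.776)/(1 − 0.669×0.776) = −0.107/0.480856 = −0.22252; |u| = 0.22252c.
At |u| = 0.22252c, γ = (1 − 0.0495152)^(−1/2) = 1.0257.
Rocket A's interval is proper; time dilation gives Δt_B = γΔτ = 1.0257 × 97 years = 99.49 years.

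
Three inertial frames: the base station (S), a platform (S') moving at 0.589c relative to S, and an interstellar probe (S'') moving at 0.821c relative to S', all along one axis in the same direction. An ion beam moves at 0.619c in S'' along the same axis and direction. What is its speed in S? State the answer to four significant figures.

First combine the ion beam and interstellar probe (S''→S'): u₁ = (0.619 + 0.821)/(1 + 0.619×0.821) = 1.44/1.508199 = 0.95478.
Then combine with the platform (S'→S): u = (0.95478 + 0.589)/(1 + 0.95478×0.589) = 1.54378/1.56236542 = 0.9881.

0.9881c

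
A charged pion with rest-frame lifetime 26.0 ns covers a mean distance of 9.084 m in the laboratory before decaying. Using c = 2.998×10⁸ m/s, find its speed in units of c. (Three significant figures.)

d = βγcτ ⇒ βγ = d/(cτ) = 9.084 m / (7.7948 m) = 1.1654.
β = (βγ)/√(1+(βγ)²) = 1.1654/√2.35816 = 0.759.

0.759c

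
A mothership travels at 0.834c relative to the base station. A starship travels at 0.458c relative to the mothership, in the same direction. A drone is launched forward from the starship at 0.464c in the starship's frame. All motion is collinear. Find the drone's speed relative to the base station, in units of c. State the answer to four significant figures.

0.9757c

Compose velocities in two stages. Stage 1 (into S'): u₁ = (0.464+0.458)/(1+0.464×0.458) = 0.7604.
Stage 2 (into S): u = (0.7604+0.834)/(1+0.7604×0.834) = 0.97566, so the speed is 0.9757c.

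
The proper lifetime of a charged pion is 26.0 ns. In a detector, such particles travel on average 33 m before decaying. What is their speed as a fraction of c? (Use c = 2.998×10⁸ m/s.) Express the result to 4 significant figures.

Let x = d/(cτ) = 33.00 m / (2.998×10⁸ m/s × 2.600×10^-8 s) = 4.2336. Since d = βγcτ, x = βγ = β/√(1−β²).
Solving: β² = x²/(1+x²) = 17.9234/18.9234 = 0.947155, so β = 0.9732.

0.9732c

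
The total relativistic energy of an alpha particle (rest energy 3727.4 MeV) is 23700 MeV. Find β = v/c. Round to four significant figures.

Total energy E = γmc² gives γ = 23700/3727.4 = 6.3583.
Hence β = √(1 − 1/γ²) = √(1 − 0.0247353) = √0.9752647 = 0.9876.

0.9876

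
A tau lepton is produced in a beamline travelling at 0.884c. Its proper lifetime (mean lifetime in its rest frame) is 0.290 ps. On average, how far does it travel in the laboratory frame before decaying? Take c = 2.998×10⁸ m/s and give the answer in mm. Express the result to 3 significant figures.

0.164 mm

Lorentz factor: γ = (1 − 0.781456)^(−1/2) = 2.1391.
Lab-frame lifetime: Δt = γτ = 2.1391 × 0.290 ps = 0.62034 ps.
Distance: d = vΔt = 0.884 × 2.998×10⁸ m/s × 6.2034×10^-13 s = 1.64×10^-4 m = 0.164 mm.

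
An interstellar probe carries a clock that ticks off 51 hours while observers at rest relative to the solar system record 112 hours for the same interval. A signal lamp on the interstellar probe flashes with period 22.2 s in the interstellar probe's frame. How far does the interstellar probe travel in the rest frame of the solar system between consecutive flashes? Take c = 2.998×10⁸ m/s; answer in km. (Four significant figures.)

1.301×10^7 km

From Δt = γΔτ: γ = 112/51 = 2.19608.
β = √(1 − 1/γ²) = 0.89031. Lab-frame period = γτ = 2.19608×22.2 s = 48.753 s. Distance = βc × γτ = 0.89031 × 2.998×10⁸ m/s × 48.753 s = 1.3013×10^10 m = 1.301×10^7 km.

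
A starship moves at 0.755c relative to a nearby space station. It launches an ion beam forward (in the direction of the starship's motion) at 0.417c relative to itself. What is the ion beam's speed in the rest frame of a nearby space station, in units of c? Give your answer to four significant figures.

In units of c, u = (u' + v)/(1 + u'v) with u' = 0.417 and v = 0.755.
Numerator: 0.417 + 0.755 = 1.172. Denominator: 1 + (0.417)(0.755) = 1.314835.
u = 1.172/1.314835 = 0.89137, so the speed is 0.8914c.

0.8914c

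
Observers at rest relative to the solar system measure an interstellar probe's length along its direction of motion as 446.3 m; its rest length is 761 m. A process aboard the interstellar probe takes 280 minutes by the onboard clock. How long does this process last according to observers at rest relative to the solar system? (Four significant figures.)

477.4 minutes

γ = L₀/L = 761/446.3 = 1.70513.
The same γ dilates the second interval: 1.70513 × 280 minutes = 477.4 minutes.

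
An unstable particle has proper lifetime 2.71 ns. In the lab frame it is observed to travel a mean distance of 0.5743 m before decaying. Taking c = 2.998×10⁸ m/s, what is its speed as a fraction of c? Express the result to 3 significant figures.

d = βγcτ ⇒ βγ = d/(cτ) = 0.5743 m / (0.812458 m) = 0.70687.
β = (βγ)/√(1+(βγ)²) = 0.70687/√1.499665 = 0.577.

0.577c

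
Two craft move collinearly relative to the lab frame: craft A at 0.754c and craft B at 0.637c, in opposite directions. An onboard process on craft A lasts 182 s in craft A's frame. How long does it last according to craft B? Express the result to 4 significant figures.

532.1 s

Transform craft A's velocity into craft B's frame: (0.754 + 0.637)/(1 + 0.754·0.637) = 1.391/1.480298, so the relative speed is 0.93968c.
At |u| = 0.93968c, γ = (1 − 0.882999)^(−1/2) = 2.9235.
The clock on craft A records proper time, so craft B measures Δt = γΔτ = 2.9235 × 182 = 532.1 s.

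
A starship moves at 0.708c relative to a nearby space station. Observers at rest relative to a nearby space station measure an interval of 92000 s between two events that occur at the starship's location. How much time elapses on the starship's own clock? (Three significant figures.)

γ = 1/√(1 − β²) = 1/√(1 − 0.501264) = 1/√0.498736 = 1/0.706212 = 1.416.
The moving clock records proper time: Δτ = Δt/γ = 92000/1.416 = 65000 s.

65000 s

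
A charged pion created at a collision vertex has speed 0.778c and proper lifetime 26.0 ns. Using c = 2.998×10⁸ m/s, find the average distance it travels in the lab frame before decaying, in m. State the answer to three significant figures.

γ = 1/√(1 − β²) = 1/√(1 − 0.605284) = 1/√0.394716 = 1/0.628264 = 1.5917.
Lab-frame lifetime: Δt = γτ = 1.5917 × 26.0 ns = 41.384 ns.
Distance: d = vΔt = 0.778 × 2.998×10⁸ m/s × 4.1384×10^-8 s = 9.65 m.

9.65 m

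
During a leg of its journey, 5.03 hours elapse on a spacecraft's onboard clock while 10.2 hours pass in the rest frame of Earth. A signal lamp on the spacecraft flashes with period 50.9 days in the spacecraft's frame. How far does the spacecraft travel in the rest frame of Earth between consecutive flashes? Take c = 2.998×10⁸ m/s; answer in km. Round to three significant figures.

2.33×10^12 km

The time-dilation ratio gives γ = 10.2/5.03 = 2.02783.
β = √(1 − 1/γ²) = 0.86995. Lab-frame period = γτ = 2.02783×50.9 days = 103.22 days. Distance = βc × γτ = 0.86995 × 2.998×10⁸ m/s × 8918208 s = 2.3260×10^15 m = 2.33×10^12 km.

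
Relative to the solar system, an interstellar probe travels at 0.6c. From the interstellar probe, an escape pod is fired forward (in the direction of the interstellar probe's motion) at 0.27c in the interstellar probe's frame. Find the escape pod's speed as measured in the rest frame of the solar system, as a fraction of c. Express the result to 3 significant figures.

Relativistic velocity addition: u = (u' + v)/(1 + u'v/c²), with u' = 0.27c and v = 0.6c.
Numerator: 0.27 + 0.6 = 0.87. Denominator: 1 + (0.27)(0.6) = 1.162.
u = 0.87/1.162 = 0.74871, so the speed is 0.749c.

0.749c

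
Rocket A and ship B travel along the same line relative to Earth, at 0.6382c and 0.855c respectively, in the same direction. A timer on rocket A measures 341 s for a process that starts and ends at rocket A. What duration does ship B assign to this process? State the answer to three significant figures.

388 s

Transform rocket A's velocity into ship B's frame: (0.6382 − 0.855)/(1 − 0.6382·0.855) = −0.2168/0.454339, so the relative speed is 0.47718c.
At |u| = 0.47718c, γ = (1 − 0.227701)^(−1/2) = 1.1379.
Rocket A's interval is proper; time dilation gives Δt_B = γΔτ = 1.1379 × 341 s = 388 s.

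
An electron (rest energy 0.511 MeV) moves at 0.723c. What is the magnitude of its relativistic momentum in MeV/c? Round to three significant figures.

0.535 MeV/c

With β = 0.723, γ = 1/√(1 − 0.723²) = 1/√0.477271 = 1.4475.
Momentum: p = γβ·mc = 1.4475 × 0.723 × 0.511 MeV/c = 0.535 MeV/c.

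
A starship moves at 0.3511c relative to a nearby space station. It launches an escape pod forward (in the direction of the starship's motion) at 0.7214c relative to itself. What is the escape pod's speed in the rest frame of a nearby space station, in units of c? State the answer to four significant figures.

0.8558c

In units of c, u = (u' + v)/(1 + u'v) with u' = 0.7214 and v = 0.3511.
Numerator: 0.7214 + 0.3511 = 1.0725. Denominator: 1 + (0.7214)(0.3511) = 1.25328354.
u = 1.0725/1.25328354 = 0.85575, so the speed is 0.8558c.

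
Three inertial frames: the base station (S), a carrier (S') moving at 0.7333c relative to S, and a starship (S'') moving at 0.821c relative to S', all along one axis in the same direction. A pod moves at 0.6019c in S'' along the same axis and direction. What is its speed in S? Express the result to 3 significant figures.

0.993c

Compose velocities in two stages. Stage 1 (into S'): u₁ = (0.6019+0.821)/(1+0.6019×0.821) = 0.95231.
Stage 2 (into S): u = (0.95231+0.7333)/(1+0.95231×0.7333) = 0.99251, so the speed is 0.993c.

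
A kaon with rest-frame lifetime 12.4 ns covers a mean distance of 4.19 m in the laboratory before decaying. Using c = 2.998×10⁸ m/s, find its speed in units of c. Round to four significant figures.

d = βγcτ ⇒ βγ = d/(cτ) = 4.190 m / (3.71752 m) = 1.1271.
β = (βγ)/√(1+(βγ)²) = 1.1271/√2.27035 = 0.7480.

0.7480c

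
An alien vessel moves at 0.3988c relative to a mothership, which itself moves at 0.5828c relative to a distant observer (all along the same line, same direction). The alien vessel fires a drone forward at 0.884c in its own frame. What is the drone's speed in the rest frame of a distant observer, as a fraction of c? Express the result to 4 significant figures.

Apply u = (u'+v)/(1+u'v) twice. Drone in the mothership frame: (0.884+0.3988)/(1+0.884·0.3988) = 1.2828/1.3525392 = 0.94844c.
That velocity, transformed to the rest frame of a distant observer: (0.94844+0.5828)/(1+0.94844·0.5828) = 1.53124/1.552750832 = 0.98615c.

0.9861c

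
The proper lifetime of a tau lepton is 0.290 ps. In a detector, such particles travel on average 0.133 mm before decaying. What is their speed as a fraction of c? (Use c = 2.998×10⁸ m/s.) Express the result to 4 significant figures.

0.8370c

Let x = d/(cτ) = 1.330×10^-4 m / (2.998×10⁸ m/s × 2.900×10^-13 s) = 1.5298. Since d = βγcτ, x = βγ = β/√(1−β²).
Solving: β² = x²/(1+x²) = 2.34029/3.34029 = 0.700625, so β = 0.8370.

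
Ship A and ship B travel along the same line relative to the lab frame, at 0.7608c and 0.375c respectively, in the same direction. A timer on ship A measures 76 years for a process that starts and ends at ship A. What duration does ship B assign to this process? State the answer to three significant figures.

90.3 years

Transform ship A's velocity into ship B's frame: (0.7608 − 0.375)/(1 − 0.7608·0.375) = 0.3858/0.7147, so the relative speed is 0.53981c.
At |u| = 0.53981c, γ = (1 − 0.291395)^(−1/2) = 1.1879.
The clock on ship A records proper time, so ship B measures Δt = γΔτ = 1.1879 × 76 = 90.3 years.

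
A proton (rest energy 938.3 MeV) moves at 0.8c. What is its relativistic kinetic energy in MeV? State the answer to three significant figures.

γ = 1/√(1 − β²) = 1/√(1 − 0.64) = 1/√0.36 = 1.66667.
Kinetic energy: K = (γ − 1)mc² = (1.66667 − 1) × 938.3 MeV = 0.66667 × 938.3 = 626 MeV.

626 MeV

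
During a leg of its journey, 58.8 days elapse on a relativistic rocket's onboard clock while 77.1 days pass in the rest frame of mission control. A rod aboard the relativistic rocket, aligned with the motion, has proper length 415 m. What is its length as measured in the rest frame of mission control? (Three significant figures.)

γ = Δt/Δτ = 77.1/58.8 = 1.31122.
L = L₀/γ = 415/1.31122 = 316 m.

316 m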